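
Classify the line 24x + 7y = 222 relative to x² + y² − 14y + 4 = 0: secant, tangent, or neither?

Substituting the line into the circle gives 625x² − 8304x + 27724 = 0.
Δ = 68956416 − 69310000 = −353584.
No real roots: the line does not meet the circle.

neither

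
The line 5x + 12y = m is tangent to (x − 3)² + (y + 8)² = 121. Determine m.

For a tangent, require d(centre, line) = r = 11.
|5·3 + 12·(−8) − m| / √169 = 11
|m − (−81)| = 11·13, so m = 62 or m = −224.

m = −224 or m = 62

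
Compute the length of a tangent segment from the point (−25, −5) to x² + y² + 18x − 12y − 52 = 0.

Centre (−9, 6), r² = 169. |PO|² = (−16)² + (−11)² = 377.
Power of the point: PT² = |PO|² − r² = 208, so PT = 4√13.

4√13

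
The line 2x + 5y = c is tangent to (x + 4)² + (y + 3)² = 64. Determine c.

For a tangent, require d(centre, line) = r = 8.
|2·(−4) + 5·(−3) − c| / √29 = 8
|c − (−23)| = 8√29.

c = −23 ± 8√29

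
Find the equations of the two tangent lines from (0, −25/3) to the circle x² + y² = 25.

Write the tangent as mx − y + (−25/3 − m·(0)) = 0 and set its distance from the centre to 5:
(0m − (25/3))² = 25(m² + 1)
9m² − 16 = 0, so m = −4/3 or m = 4/3.
Through (0, −25/3) these give 4x + 3y = −25 and 4x − 3y = 25.

4x + 3y = −25 and 4x − 3y = 25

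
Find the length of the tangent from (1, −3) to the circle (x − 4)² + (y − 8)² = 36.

With centre O = (4, 8), |OP|² = 130 and r² = 36.
By the tangent–radius right angle, tangent length = √(|PO|² − r²) = √94.

√94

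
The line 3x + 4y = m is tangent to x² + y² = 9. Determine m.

m = −15 or m = 15

The line touches the circle iff its distance from (0, 0) is 3:
|3·0 + 4·0 − m| / √25 = 3
|m| = 3·5, so m = 15 or m = −15.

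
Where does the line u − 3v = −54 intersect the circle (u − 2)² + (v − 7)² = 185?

(−9, 15) and (6, 20)

From the line, v = (54 + u)/3. Substituting:
10u² + 30u − 540 = 0  ⟹  u² + 3u − 54 = 0
u = 6 or u = −9, giving (6, 20) and (−9, 15).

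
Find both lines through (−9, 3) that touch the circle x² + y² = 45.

A line y − (3) = m(x − (−9)) is tangent when its distance from (0, 0) is 3√5:
[m·(9) − (−3)]² = 45(m² + 1)
2m² + 3m − 2 = 0, so m = 1/2 or m = −2.
With m = 1/2: x − 2y = −15. With m = −2: 2x + y = −15.

x − 2y = −15 and 2x + y = −15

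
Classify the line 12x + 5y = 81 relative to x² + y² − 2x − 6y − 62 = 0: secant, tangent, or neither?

Substituting the line into the circle gives 169x² − 1634x + 2581 = 0.
Discriminant = (−1634)² − 4·169·(2581) = 925200 > 0.
Two real roots: the line is a secant.

secant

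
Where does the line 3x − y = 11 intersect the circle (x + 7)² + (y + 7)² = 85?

From the line, y = 3x − 11. Substituting:
10x² − 10x − 20 = 0  ⟹  x² − x − 2 = 0
x = 2 or x = −1, giving (2, −5) and (−1, −14).

(−1, −14) and (2, −5)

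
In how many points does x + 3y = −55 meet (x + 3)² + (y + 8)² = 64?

0

d² = (1·(−3) + 3·(−8) − (−55))²/10 = 392/5; r² = 64.
Since d² > r², the line lies outside the circle.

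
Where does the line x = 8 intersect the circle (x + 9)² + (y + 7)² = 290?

The line gives x = 8. Substituting into the circle:
y² + 14y + 48 = 0
y = −6 or y = −8, giving (8, −6) and (8, −8).

(8, −8) and (8, −6)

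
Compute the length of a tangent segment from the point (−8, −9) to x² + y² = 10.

3√15

With centre O = (0, 0), |OP|² = 145 and r² = 10.
The tangent meets the radius at right angles, so tangent² = |PO|² − r² = 145 − 10 = 135.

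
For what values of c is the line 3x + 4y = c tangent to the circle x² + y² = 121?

The line touches the circle iff its distance from (0, 0) is 11:
|3·0 + 4·0 − c| / √25 = 11
|c| = 11·5, so c = 55 or c = −55.

c = −55 or c = 55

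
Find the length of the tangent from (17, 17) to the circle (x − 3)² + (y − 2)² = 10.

The centre is (3, 2) and r = √10. The square of the distance from P to the centre is 196 + 225 = 421.
Power of the point: PT² = |PO|² − r² = 411, so PT = √411.

√411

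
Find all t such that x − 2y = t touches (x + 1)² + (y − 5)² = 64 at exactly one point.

For a tangent, require d(centre, line) = r = 8.
|1·(−1) − 2·5 − t| / √5 = 8
|t − (−11)| = 8√5.

t = −11 ± 8√5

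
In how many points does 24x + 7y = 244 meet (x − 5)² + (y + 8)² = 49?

d² = (24·5 + 7·(−8) − (244))²/625 = 1296/25; r² = 49.
Since d² > r², the line lies outside the circle.

0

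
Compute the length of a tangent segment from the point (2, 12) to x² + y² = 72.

The centre is (0, 0) and r = 6√2. The square of the distance from P to the centre is 4 + 144 = 148.
The tangent meets the radius at right angles, so tangent² = |PO|² − r² = 148 − 72 = 76.

2√19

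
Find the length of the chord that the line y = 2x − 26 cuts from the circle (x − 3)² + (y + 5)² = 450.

Substitute y = 2x − 26:
5x² − 90x = 0  ⟹  x² − 18x = 0
x = 18 or x = 0, giving (18, 10) and (0, −26).
Chord length = distance between (18, 10) and (0, −26) = √1620 = 18√5.

18√5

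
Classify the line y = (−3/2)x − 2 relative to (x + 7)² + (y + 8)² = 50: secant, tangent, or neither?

Substituting the line into the circle gives 13x² − 16x + 140 = 0.
Δ = 256 − 7280 = −7024.
No real roots: the line does not meet the circle.

neither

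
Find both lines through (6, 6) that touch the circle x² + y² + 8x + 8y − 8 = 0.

3x − y = 12 and x − 3y = −12

Let a tangent through (6, 6) have slope m. Its distance from (−4, −4) must equal 2√10:
(−10m − (−10))² = 40(m² + 1)
3m² − 10m + 3 = 0, so m = 3 or m = 1/3.
Through (6, 6) these give 3x − y = 12 and x − 3y = −12.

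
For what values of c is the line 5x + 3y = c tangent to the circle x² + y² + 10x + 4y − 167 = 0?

For a tangent, require d(centre, line) = r = 14.
|5·(−5) + 3·(−2) − c| / √34 = 14
|c − (−31)| = 14√34.

c = −31 ± 14√34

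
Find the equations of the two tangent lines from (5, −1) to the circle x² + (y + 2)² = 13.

Let a tangent through (5, −1) have slope m. Its distance from (0, −2) must equal √13:
(−5m − (−1))² = 13(m² + 1)
6m² − 5m − 6 = 0, so m = −2/3 or m = 3/2.
With m = −2/3: 2x + 3y = 7. With m = 3/2: 3x − 2y = 17.

2x + 3y = 7 and 3x − 2y = 17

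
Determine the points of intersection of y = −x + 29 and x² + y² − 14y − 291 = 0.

(4, 25) and (18, 11)

Express y = −x + 29 and substitute into the circle:
2x² − 44x + 144 = 0  ⟹  x² − 22x + 72 = 0
x = 18 or x = 4, giving (18, 11) and (4, 25).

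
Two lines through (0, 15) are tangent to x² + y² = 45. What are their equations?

2x + y = 15 and 2x − y = −15

Let a tangent through (0, 15) have slope m. Its distance from (0, 0) must equal 3√5:
[m·(0) − (−15)]² = 45(m² + 1)
m² − 4 = 0, so m = −2 or m = 2.
Through (0, 15) these give 2x + y = 15 and 2x − y = −15.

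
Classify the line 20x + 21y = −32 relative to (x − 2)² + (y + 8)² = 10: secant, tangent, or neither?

Centre (2, −8), r² = 10. Distance² from centre to line = (−96)²/841 = 9216/841.
Since d² > r², the line lies outside the circle.

neither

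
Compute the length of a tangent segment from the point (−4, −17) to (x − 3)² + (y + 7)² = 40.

√109

With centre O = (3, −7), |OP|² = 149 and r² = 40.
The tangent meets the radius at right angles, so tangent² = |PO|² − r² = 149 − 40 = 109.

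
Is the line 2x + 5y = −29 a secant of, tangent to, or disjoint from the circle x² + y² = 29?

d² = (2·0 + 5·0 − (−29))²/29 = 29; r² = 29.
Since d² = r², the line is tangent.

tangent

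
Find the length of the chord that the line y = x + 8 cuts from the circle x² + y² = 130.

14√2

The distance from (0, 0) to the line is 8/√2, and r² = 130.
Chord = 2√(r² − d²) = 2·√(98) = 14√2.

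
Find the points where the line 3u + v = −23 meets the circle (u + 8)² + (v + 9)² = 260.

From the line, v = −3u − 23. Substituting:
10u² + 100u = 0  ⟹  u² + 10u = 0
u = 0 or u = −10, giving (0, −23) and (−10, 7).

(−10, 7) and (0, −23)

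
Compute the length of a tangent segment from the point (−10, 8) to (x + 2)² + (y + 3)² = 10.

Centre (−2, −3), r² = 10. |PO|² = (−8)² + (11)² = 185.
Power of the point: PT² = |PO|² − r² = 175, so PT = 5√7.

5√7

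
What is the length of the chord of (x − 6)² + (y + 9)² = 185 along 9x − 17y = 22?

The distance from (6, −9) to the line is 185/√370, and r² = 185.
Chord = 2√(r² − d²) = 2·√(185/2) = √370.

√370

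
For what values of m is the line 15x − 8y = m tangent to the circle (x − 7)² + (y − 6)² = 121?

m = −130 or m = 244

For a tangent, require d(centre, line) = r = 11.
|15·7 − 8·6 − m| / √289 = 11
|m − (57)| = 11·17, so m = 244 or m = −130.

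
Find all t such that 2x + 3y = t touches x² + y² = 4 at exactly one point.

The line touches the circle iff its distance from (0, 0) is 2:
|2·0 + 3·0 − t| / √13 = 2
|t| = 2√13.

t = ±2√13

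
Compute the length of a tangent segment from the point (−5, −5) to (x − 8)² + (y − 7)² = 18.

√295

The centre is (8, 7) and r = 3√2. The square of the distance from P to the centre is 169 + 144 = 313.
By the tangent–radius right angle, tangent length = √(|PO|² − r²) = √295.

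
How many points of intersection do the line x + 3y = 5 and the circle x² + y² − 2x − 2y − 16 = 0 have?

Substituting the line into the circle gives 10x² − 22x − 149 = 0.
Discriminant = (−22)² − 4·10·(−149) = 6444 > 0.
Two real roots: the line is a secant.

2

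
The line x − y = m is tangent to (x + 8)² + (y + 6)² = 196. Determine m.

m = −2 ± 14√2

The line touches the circle iff its distance from (−8, −6) is 14:
|1·(−8) − 1·(−6) − m| / √2 = 14
|m − (−2)| = 14√2.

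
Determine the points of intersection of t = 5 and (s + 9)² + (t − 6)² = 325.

From the line, t = 5. Substituting:
s² + 18s − 243 = 0
s = 9 or s = −27, giving (9, 5) and (−27, 5).

(−27, 5) and (9, 5)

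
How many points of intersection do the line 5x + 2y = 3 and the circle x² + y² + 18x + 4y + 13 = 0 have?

0

d² = (5·(−9) + 2·(−2) − (3))²/29 = 2704/29; r² = 72.
Since d² > r², the line lies outside the circle.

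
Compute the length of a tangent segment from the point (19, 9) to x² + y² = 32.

√410

Centre (0, 0), r² = 32. |PO|² = (19)² + (9)² = 442.
Power of the point: PT² = |PO|² − r² = 410, so PT = √410.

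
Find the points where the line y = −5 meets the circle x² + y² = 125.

(−10, −5) and (10, −5)

Express y = −5 and substitute into the circle:
x² − 100 = 0
x = 10 or x = −10, giving (10, −5) and (−10, −5).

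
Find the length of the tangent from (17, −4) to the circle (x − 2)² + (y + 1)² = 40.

Centre (2, −1), r² = 40. |PO|² = (15)² + (−3)² = 234.
By the tangent–radius right angle, tangent length = √(|PO|² − r²) = √194.

√194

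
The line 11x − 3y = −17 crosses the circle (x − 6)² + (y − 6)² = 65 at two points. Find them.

Express y = (17 + 11x)/3 and substitute into the circle:
130x² − 130x − 260 = 0  ⟹  x² − x − 2 = 0
x = 2 or x = −1, giving (2, 13) and (−1, 2).

(−1, 2) and (2, 13)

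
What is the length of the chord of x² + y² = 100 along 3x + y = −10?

6√10

The distance from (0, 0) to the line is 10/√10, and r² = 100.
Half the chord is √(r² − d²) = √(90), so the full chord is 6√10.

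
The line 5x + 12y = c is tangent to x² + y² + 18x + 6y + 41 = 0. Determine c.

For a tangent, require d(centre, line) = r = 7.
|5·(−9) + 12·(−3) − c| / √169 = 7
|c − (−81)| = 7·13, so c = 10 or c = −172.

c = −172 or c = 10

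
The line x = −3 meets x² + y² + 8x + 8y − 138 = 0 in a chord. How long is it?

26

Centre (−4, −4), r² = 170. Perpendicular distance d from centre to line = |−1| / √1 = 1.
Half the chord is √(r² − d²) = √(169), so the full chord is 26.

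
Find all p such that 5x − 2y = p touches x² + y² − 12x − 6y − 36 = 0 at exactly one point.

p = 24 ± 9√29

The line touches the circle iff its distance from (6, 3) is 9:
|5·6 − 2·3 − p| / √29 = 9
|p − (24)| = 9√29.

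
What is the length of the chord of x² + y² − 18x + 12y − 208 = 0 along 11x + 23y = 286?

From the line, y = (286 − 11x)/23. Substituting:
650x² − 18850x + 50700 = 0  ⟹  x² − 29x + 78 = 0
x = 26 or x = 3, giving (26, 0) and (3, 11).
Chord length = distance between (26, 0) and (3, 11) = √650 = 5√26.

5√26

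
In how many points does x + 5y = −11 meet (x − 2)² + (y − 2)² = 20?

0

Substituting the line into the circle gives 26x² − 58x + 41 = 0.
Δ = 3364 − 4264 = −900.
No real roots: the line does not meet the circle.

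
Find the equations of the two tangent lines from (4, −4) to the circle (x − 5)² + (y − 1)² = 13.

2x − 3y = 20 and 3x + 2y = 4

A line y − (−4) = m(x − (4)) is tangent when its distance from (5, 1) is √13:
(1m − (5))² = 13(m² + 1)
6m² + 5m − 6 = 0, so m = 2/3 or m = −3/2.
Through (4, −4) these give 2x − 3y = 20 and 3x + 2y = 4.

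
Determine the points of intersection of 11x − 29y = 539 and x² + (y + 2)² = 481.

(−9, −22) and (20, −11)

Substitute y = (−539 + 11x)/29:
962x² − 10582x − 173160 = 0  ⟹  x² − 11x − 180 = 0
x = 20 or x = −9, giving (20, −11) and (−9, −22).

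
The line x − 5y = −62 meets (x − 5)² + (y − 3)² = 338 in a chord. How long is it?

6√26

Substitute y = (62 + x)/5:
26x² − 156x − 5616 = 0  ⟹  x² − 6x − 216 = 0
x = 18 or x = −12, giving (18, 16) and (−12, 10).
Chord length = distance between (18, 16) and (−12, 10) = √936 = 6√26.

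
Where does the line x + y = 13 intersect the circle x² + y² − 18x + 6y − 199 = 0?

From the line, y = −x + 13. Substituting:
2x² − 50x + 48 = 0  ⟹  x² − 25x + 24 = 0
x = 24 or x = 1, giving (24, −11) and (1, 12).

(1, 12) and (24, −11)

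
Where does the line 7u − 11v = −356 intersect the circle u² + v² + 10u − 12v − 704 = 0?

Express v = (356 + 7u)/11 and substitute into the circle:
170u² + 5270u − 5440 = 0  ⟹  u² + 31u − 32 = 0
u = 1 or u = −32, giving (1, 33) and (−32, 12).

(−32, 12) and (1, 33)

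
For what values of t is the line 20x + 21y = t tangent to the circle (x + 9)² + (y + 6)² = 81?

Tangency holds when the distance from the centre (−9, −6) to the line equals the radius 9:
|20·(−9) + 21·(−6) − t| / √841 = 9
|t − (−306)| = 9·29, so t = −45 or t = −567.

t = −567 or t = −45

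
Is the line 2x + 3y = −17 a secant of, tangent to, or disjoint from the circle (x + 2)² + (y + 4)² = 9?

d² = (2·(−2) + 3·(−4) − (−17))²/13 = 1/13; r² = 9.
Since d² < r², the line cuts the circle twice.

secant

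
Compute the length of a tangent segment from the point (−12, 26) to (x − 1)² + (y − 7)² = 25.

Centre (1, 7), r² = 25. |PO|² = (−13)² + (19)² = 530.
Power of the point: PT² = |PO|² − r² = 505, so PT = √505.

√505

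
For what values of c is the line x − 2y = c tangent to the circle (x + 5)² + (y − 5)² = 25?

For a tangent, require d(centre, line) = r = 5.
|1·(−5) − 2·5 − c| / √5 = 5
|c − (−15)| = 5√5.

c = −15 ± 5√5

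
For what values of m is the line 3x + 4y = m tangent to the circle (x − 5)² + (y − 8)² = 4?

m = 37 or m = 57

Tangency holds when the distance from the centre (5, 8) to the line equals the radius 2:
|3·5 + 4·8 − m| / √25 = 2
|m − (47)| = 2·5, so m = 57 or m = 37.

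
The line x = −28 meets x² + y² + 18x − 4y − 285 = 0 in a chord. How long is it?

6

The line gives x = −28. Substituting into the circle:
y² − 4y − 5 = 0
y = 5 or y = −1, giving (−28, 5) and (−28, −1).
|(−28, 5) − (−28, −1)| = √((0)² + (6)²) = 6.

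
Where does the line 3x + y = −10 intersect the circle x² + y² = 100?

Substitute y = −3x − 10:
10x² + 60x = 0  ⟹  x² + 6x = 0
x = 0 or x = −6, giving (0, −10) and (−6, 8).

(−6, 8) and (0, −10)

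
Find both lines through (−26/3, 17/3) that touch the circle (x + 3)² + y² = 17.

Let a tangent through (−26/3, 17/3) have slope m. Its distance from (−3, 0) must equal √17:
(17/3m − (−17/3))² = 17(m² + 1)
4m² + 17m + 4 = 0, so m = −1/4 or m = −4.
Through (−26/3, 17/3) these give x + 4y = 14 and 4x + y = −29.

x + 4y = 14 and 4x + y = −29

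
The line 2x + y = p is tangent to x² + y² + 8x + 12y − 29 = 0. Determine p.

The line touches the circle iff its distance from (−4, −6) is 9:
|2·(−4) + 1·(−6) − p| / √5 = 9
|p − (−14)| = 9√5.

p = −14 ± 9√5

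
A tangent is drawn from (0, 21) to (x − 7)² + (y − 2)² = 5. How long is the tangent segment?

9√5

With centre O = (7, 2), |OP|² = 410 and r² = 5.
Power of the point: PT² = |PO|² − r² = 405, so PT = 9√5.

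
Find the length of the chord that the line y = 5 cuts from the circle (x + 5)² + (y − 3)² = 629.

50

The distance from (−5, 3) to the line is 2, and r² = 629.
Half the chord is √(r² − d²) = √(625), so the full chord is 50.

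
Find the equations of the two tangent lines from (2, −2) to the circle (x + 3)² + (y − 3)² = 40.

Write the tangent as mx − y + (−2 − m·(2)) = 0 and set its distance from the centre to 2√10:
[m·(−5) − (5)]² = 40(m² + 1)
3m² − 10m + 3 = 0, so m = 1/3 or m = 3.
With m = 1/3: x − 3y = 8. With m = 3: 3x − y = 8.

x − 3y = 8 and 3x − y = 8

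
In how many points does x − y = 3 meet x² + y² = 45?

d² = (1·0 − 1·0 − (3))²/2 = 9/2; r² = 45.
Since d² < r², the line cuts the circle twice.

2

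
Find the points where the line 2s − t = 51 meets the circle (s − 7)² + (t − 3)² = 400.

(19, −13) and (27, 3)

Express t = 2s − 51 and substitute into the circle:
5s² − 230s + 2565 = 0  ⟹  s² − 46s + 513 = 0
s = 27 or s = 19, giving (27, 3) and (19, −13).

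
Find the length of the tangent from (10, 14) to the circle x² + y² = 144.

2√38

With centre O = (0, 0), |OP|² = 296 and r² = 144.
The tangent meets the radius at right angles, so tangent² = |PO|² − r² = 296 − 144 = 152.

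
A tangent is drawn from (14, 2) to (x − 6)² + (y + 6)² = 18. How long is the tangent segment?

√110

The centre is (6, −6) and r = 3√2. The square of the distance from P to the centre is 64 + 64 = 128.
The tangent meets the radius at right angles, so tangent² = |PO|² − r² = 128 − 18 = 110.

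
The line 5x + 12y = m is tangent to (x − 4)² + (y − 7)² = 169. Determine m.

m = −65 or m = 273

For a tangent, require d(centre, line) = r = 13.
|5·4 + 12·7 − m| / √169 = 13
|m − (104)| = 13·13, so m = 273 or m = −65.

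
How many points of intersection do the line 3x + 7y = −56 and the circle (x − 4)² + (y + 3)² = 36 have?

Substituting the line into the circle gives 58x² − 182x + 245 = 0.
Δ = 33124 − 56840 = −23716.
No real roots: the line does not meet the circle.

0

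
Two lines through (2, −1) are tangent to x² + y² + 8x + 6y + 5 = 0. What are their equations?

Let a tangent through (2, −1) have slope m. Its distance from (−4, −3) must equal 2√5:
(−6m − (−2))² = 20(m² + 1)
2m² − 3m − 2 = 0, so m = −1/2 or m = 2.
Through (2, −1) these give x + 2y = 0 and 2x − y = 5.

x + 2y = 0 and 2x − y = 5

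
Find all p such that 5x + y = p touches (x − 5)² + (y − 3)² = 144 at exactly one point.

The line touches the circle iff its distance from (5, 3) is 12:
|5·5 + 1·3 − p| / √26 = 12
|p − (28)| = 12√26.

p = 28 ± 12√26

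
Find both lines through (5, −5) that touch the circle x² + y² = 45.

A line y − (−5) = m(x − (5)) is tangent when its distance from (0, 0) is 3√5:
[m·(−5) − (5)]² = 45(m² + 1)
2m² − 5m + 2 = 0, so m = 2 or m = 1/2.
With m = 2: 2x − y = 15. With m = 1/2: x − 2y = 15.

2x − y = 15 and x − 2y = 15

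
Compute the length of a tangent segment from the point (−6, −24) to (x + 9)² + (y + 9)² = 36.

The centre is (−9, −9) and r = 6. The square of the distance from P to the centre is 9 + 225 = 234.
The tangent meets the radius at right angles, so tangent² = |PO|² − r² = 234 − 36 = 198.

3√22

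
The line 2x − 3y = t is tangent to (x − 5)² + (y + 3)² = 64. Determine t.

Tangency holds when the distance from the centre (5, −3) to the line equals the radius 8:
|2·5 − 3·(−3) − t| / √13 = 8
|t − (19)| = 8√13.

t = 19 ± 8√13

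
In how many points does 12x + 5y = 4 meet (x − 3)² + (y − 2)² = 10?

0

Substituting the line into the circle gives 169x² − 6x + 11 = 0.
Discriminant = (−6)² − 4·169·(11) = −7400 < 0.
No real roots: the line does not meet the circle.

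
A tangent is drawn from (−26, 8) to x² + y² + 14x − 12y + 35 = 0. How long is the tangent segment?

Centre (−7, 6), r² = 50. |PO|² = (−19)² + (2)² = 365.
Power of the point: PT² = |PO|² − r² = 315, so PT = 3√35.

3√35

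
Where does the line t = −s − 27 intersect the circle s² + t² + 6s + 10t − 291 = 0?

Express t = −s − 27 and substitute into the circle:
2s² + 50s + 168 = 0  ⟹  s² + 25s + 84 = 0
s = −4 or s = −21, giving (−4, −23) and (−21, −6).

(−21, −6) and (−4, −23)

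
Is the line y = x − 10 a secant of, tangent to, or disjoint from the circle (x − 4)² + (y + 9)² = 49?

secant

Centre (4, −9), r² = 49. Distance² from centre to line = (3)²/2 = 9/2.
Since d² < r², the line cuts the circle twice.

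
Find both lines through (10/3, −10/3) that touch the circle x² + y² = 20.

2x − y = 10 and x − 2y = 10

Let a tangent through (10/3, −10/3) have slope m. Its distance from (0, 0) must equal 2√5:
[m·(−10/3) − (10/3)]² = 20(m² + 1)
2m² − 5m + 2 = 0, so m = 2 or m = 1/2.
With m = 2: 2x − y = 10. With m = 1/2: x − 2y = 10.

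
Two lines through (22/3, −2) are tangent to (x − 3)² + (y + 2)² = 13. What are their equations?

Write the tangent as mx − y + (−2 − m·(22/3)) = 0 and set its distance from the centre to √13:
(−13/3m − (0))² = 13(m² + 1)
4m² − 9 = 0, so m = 3/2 or m = −3/2.
With m = 3/2: 3x − 2y = 26. With m = −3/2: 3x + 2y = 18.

3x − 2y = 26 and 3x + 2y = 18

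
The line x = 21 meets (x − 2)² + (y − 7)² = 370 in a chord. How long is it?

Centre (2, 7), r² = 370. Perpendicular distance d from centre to line = |−19| / √1 = 19.
Chord = 2√(r² − d²) = 2·√(9) = 6.

6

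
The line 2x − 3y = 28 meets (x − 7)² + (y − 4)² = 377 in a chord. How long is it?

Centre (7, 4), r² = 377. Perpendicular distance d from centre to line = |−26| / √13 = 26/√13.
Chord = 2√(r² − d²) = 2·√(325) = 10√13.

10√13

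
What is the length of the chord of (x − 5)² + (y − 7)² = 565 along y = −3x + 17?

The distance from (5, 7) to the line is 5/√10, and r² = 565.
Chord = 2√(r² − d²) = 2·√(1125/2) = 15√10.

15√10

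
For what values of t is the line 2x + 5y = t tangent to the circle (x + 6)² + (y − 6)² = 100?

t = 18 ± 10√29

Tangency holds when the distance from the centre (−6, 6) to the line equals the radius 10:
|2·(−6) + 5·6 − t| / √29 = 10
|t − (18)| = 10√29.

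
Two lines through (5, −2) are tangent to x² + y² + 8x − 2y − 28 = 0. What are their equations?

2x + y = 8 and x − 2y = 9

A line y − (−2) = m(x − (5)) is tangent when its distance from (−4, 1) is 3√5:
[m·(−9) − (3)]² = 45(m² + 1)
2m² + 3m − 2 = 0, so m = −2 or m = 1/2.
Through (5, −2) these give 2x + y = 8 and x − 2y = 9.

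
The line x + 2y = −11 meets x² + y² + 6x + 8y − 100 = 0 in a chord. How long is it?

10√5

Substitute y = (−11 − x)/2:
5x² + 30x − 455 = 0  ⟹  x² + 6x − 91 = 0
x = 7 or x = −13, giving (7, −9) and (−13, 1).
Chord length = distance between (7, −9) and (−13, 1) = √500 = 10√5.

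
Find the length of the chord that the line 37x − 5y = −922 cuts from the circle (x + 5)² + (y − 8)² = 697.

Express y = (922 + 37x)/5 and substitute into the circle:
1394x² + 65518x + 761124 = 0  ⟹  x² + 47x + 546 = 0
x = −21 or x = −26, giving (−21, 29) and (−26, −8).
Chord length = distance between (−21, 29) and (−26, −8) = √1394 = √1394.

√1394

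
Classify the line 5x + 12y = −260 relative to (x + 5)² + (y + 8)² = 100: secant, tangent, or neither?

neither

d² = (5·(−5) + 12·(−8) − (−260))²/169 = 19321/169; r² = 100.
Since d² > r², the line lies outside the circle.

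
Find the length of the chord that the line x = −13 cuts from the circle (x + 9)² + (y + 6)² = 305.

Centre (−9, −6), r² = 305. Perpendicular distance d from centre to line = |4| / √1 = 4.
Half the chord is √(r² − d²) = √(289), so the full chord is 34.

34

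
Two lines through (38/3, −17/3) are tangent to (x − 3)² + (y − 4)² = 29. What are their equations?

2x + 5y = −3 and 5x + 2y = 52

Let a tangent through (38/3, −17/3) have slope m. Its distance from (3, 4) must equal √29:
[m·(−29/3) − (29/3)]² = 29(m² + 1)
10m² + 29m + 10 = 0, so m = −2/5 or m = −5/2.
With m = −2/5: 2x + 5y = −3. With m = −5/2: 5x + 2y = 52.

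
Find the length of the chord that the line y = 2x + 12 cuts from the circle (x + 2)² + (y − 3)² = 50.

6√5

The distance from (−2, 3) to the line is 5/√5, and r² = 50.
Half the chord is √(r² − d²) = √(45), so the full chord is 6√5.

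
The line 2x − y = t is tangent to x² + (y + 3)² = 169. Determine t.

t = 3 ± 13√5

Tangency holds when the distance from the centre (0, −3) to the line equals the radius 13:
|2·0 − 1·(−3) − t| / √5 = 13
|t − (3)| = 13√5.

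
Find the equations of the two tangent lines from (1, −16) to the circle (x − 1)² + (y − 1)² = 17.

Write the tangent as mx − y + (−16 − m·(1)) = 0 and set its distance from the centre to √17:
[m·(0) − (17)]² = 17(m² + 1)
m² − 16 = 0, so m = 4 or m = −4.
With m = 4: 4x − y = 20. With m = −4: 4x + y = −12.

4x − y = 20 and 4x + y = −12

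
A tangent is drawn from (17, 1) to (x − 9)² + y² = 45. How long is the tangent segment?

Centre (9, 0), r² = 45. |PO|² = (8)² + (1)² = 65.
Power of the point: PT² = |PO|² − r² = 20, so PT = 2√5.

2√5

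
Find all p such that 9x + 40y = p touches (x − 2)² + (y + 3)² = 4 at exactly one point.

p = −184 or p = −20

Tangency holds when the distance from the centre (2, −3) to the line equals the radius 2:
|9·2 + 40·(−3) − p| / √1681 = 2
|p − (−102)| = 2·41, so p = −20 or p = −184.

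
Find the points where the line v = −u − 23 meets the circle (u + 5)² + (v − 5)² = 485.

Substitute v = −u − 23:
2u² + 66u + 324 = 0  ⟹  u² + 33u + 162 = 0
u = −6 or u = −27, giving (−6, −17) and (−27, 4).

(−27, 4) and (−6, −17)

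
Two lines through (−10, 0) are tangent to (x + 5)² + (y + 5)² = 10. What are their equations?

3x + y = −30 and x + 3y = −10

A line y − (0) = m(x − (−10)) is tangent when its distance from (−5, −5) is √10:
(5m − (−5))² = 10(m² + 1)
3m² + 10m + 3 = 0, so m = −3 or m = −1/3.
With m = −3: 3x + y = −30. With m = −1/3: x + 3y = −10.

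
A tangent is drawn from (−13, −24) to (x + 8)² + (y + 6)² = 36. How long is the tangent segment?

Centre (−8, −6), r² = 36. |PO|² = (−5)² + (−18)² = 349.
Power of the point: PT² = |PO|² − r² = 313, so PT = √313.

√313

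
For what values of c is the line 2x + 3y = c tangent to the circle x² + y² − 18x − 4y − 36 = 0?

Tangency holds when the distance from the centre (9, 2) to the line equals the radius 11:
|2·9 + 3·2 − c| / √13 = 11
|c − (24)| = 11√13.

c = 24 ± 11√13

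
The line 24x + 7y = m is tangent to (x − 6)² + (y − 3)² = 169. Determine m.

m = −160 or m = 490

For a tangent, require d(centre, line) = r = 13.
|24·6 + 7·3 − m| / √625 = 13
|m − (165)| = 13·25, so m = 490 or m = −160.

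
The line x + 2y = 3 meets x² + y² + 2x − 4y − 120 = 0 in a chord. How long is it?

Express y = (3 − x)/2 and substitute into the circle:
5x² + 10x − 495 = 0  ⟹  x² + 2x − 99 = 0
x = 9 or x = −11, giving (9, −3) and (−11, 7).
Chord length = distance between (9, −3) and (−11, 7) = √500 = 10√5.

10√5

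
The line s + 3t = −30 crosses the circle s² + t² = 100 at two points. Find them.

(−6, −8) and (0, −10)

Substitute t = (−30 − s)/3:
10s² + 60s = 0  ⟹  s² + 6s = 0
s = 0 or s = −6, giving (0, −10) and (−6, −8).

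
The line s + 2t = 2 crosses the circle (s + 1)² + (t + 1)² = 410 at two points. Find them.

Substitute t = (2 − s)/2:
5s² − 1620 = 0  ⟹  s² − 324 = 0
s = 18 or s = −18, giving (18, −8) and (−18, 10).

(−18, 10) and (18, −8)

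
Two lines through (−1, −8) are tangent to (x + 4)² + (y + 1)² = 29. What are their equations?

Write the tangent as mx − y + (−8 − m·(−1)) = 0 and set its distance from the centre to √29:
[m·(−3) − (7)]² = 29(m² + 1)
10m² − 21m − 10 = 0, so m = 5/2 or m = −2/5.
Through (−1, −8) these give 5x − 2y = 11 and 2x + 5y = −42.

5x − 2y = 11 and 2x + 5y = −42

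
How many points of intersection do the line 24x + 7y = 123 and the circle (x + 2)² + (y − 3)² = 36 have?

1

Substituting the line into the circle gives 625x² − 4700x + 8836 = 0.
Discriminant = (−4700)² − 4·625·(8836) = 0.
A repeated root: the line is tangent.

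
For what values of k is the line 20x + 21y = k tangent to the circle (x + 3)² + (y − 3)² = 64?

k = −229 or k = 235

For a tangent, require d(centre, line) = r = 8.
|20·(−3) + 21·3 − k| / √841 = 8
|k − (3)| = 8·29, so k = 235 or k = −229.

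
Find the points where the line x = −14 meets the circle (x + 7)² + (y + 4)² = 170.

The line gives x = −14. Substituting into the circle:
y² + 8y − 105 = 0
y = 7 or y = −15, giving (−14, 7) and (−14, −15).

(−14, −15) and (−14, 7)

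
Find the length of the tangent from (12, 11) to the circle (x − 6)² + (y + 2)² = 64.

√141

Centre (6, −2), r² = 64. |PO|² = (6)² + (13)² = 205.
The tangent meets the radius at right angles, so tangent² = |PO|² − r² = 205 − 64 = 141.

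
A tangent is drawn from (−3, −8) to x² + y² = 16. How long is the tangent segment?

With centre O = (0, 0), |OP|² = 73 and r² = 16.
By the tangent–radius right angle, tangent length = √(|PO|² − r²) = √57.

√57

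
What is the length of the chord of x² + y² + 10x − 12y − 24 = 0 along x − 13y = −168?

√170

The distance from (−5, 6) to the line is 85/√170, and r² = 85.
Half the chord is √(r² − d²) = √(85/2), so the full chord is √170.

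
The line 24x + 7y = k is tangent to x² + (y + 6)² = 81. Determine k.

The line touches the circle iff its distance from (0, −6) is 9:
|24·0 + 7·(−6) − k| / √625 = 9
|k − (−42)| = 9·25, so k = 183 or k = −267.

k = −267 or k = 183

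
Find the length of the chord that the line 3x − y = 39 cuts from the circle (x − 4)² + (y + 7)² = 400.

The distance from (4, −7) to the line is 20/√10, and r² = 400.
Chord = 2√(r² − d²) = 2·√(360) = 12√10.

12√10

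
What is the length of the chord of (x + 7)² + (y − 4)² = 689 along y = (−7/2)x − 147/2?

From the line, y = (−147 − 7x)/2. Substituting:
53x² + 2226x + 21465 = 0  ⟹  x² + 42x + 405 = 0
x = −15 or x = −27, giving (−15, −21) and (−27, 21).
Chord length = distance between (−15, −21) and (−27, 21) = √1908 = 6√53.

6√53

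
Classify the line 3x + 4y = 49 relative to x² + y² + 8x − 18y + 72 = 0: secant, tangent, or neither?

Substituting the line into the circle gives 25x² + 50x + 25 = 0.
Δ = 2500 − 2500 = 0.
A repeated root: the line is tangent.

tangent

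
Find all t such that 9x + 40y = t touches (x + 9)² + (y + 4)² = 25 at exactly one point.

t = −446 or t = −36

The line touches the circle iff its distance from (−9, −4) is 5:
|9·(−9) + 40·(−4) − t| / √1681 = 5
|t − (−241)| = 5·41, so t = −36 or t = −446.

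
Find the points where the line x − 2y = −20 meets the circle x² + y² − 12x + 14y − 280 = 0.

Substitute y = (20 + x)/2:
5x² + 20x − 160 = 0  ⟹  x² + 4x − 32 = 0
x = 4 or x = −8, giving (4, 12) and (−8, 6).

(−8, 6) and (4, 12)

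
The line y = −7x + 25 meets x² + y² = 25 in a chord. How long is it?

5√2

Express y = −7x + 25 and substitute into the circle:
50x² − 350x + 600 = 0  ⟹  x² − 7x + 12 = 0
x = 4 or x = 3, giving (4, −3) and (3, 4).
Chord length = distance between (4, −3) and (3, 4) = √50 = 5√2.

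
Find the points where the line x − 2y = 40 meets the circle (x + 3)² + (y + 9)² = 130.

(0, −20) and (4, −18)

From the line, y = (−40 + x)/2. Substituting:
5x² − 20x = 0  ⟹  x² − 4x = 0
x = 4 or x = 0, giving (4, −18) and (0, −20).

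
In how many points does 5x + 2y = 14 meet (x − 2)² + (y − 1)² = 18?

Centre (2, 1), r² = 18. Distance² from centre to line = (−2)²/29 = 4/29.
Since d² < r², the line cuts the circle twice.

2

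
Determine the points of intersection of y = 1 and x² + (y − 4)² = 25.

(−4, 1) and (4, 1)

Substitute y = 1:
x² − 16 = 0
x = 4 or x = −4, giving (4, 1) and (−4, 1).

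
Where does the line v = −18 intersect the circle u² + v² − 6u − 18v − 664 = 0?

(−2, −18) and (8, −18)

From the line, v = −18. Substituting:
u² − 6u − 16 = 0
u = 8 or u = −2, giving (8, −18) and (−2, −18).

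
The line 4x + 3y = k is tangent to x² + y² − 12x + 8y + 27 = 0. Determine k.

Tangency holds when the distance from the centre (6, −4) to the line equals the radius 5:
|4·6 + 3·(−4) − k| / √25 = 5
|k − (12)| = 5·5, so k = 37 or k = −13.

k = −13 or k = 37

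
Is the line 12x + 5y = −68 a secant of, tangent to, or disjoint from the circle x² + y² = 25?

disjoint

Substituting the line into the circle gives 169x² + 1632x + 3999 = 0.
Discriminant = (1632)² − 4·169·(3999) = −39900 < 0.
No real roots: the line does not meet the circle.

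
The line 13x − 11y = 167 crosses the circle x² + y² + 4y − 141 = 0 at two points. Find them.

From the line, y = (−167 + 13x)/11. Substituting:
290x² − 3770x + 3480 = 0  ⟹  x² − 13x + 12 = 0
x = 12 or x = 1, giving (12, −1) and (1, −14).

(1, −14) and (12, −1)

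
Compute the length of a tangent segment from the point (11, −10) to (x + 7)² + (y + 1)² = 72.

The centre is (−7, −1) and r = 6√2. The square of the distance from P to the centre is 324 + 81 = 405.
By the tangent–radius right angle, tangent length = √(|PO|² − r²) = √333 = 3√37.

3√37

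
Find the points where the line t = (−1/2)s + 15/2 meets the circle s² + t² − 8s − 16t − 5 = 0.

(−5, 10) and (11, 2)

From the line, t = (15 − s)/2. Substituting:
5s² − 30s − 275 = 0  ⟹  s² − 6s − 55 = 0
s = 11 or s = −5, giving (11, 2) and (−5, 10).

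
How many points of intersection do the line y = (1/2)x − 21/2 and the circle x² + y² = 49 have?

Centre (0, 0), r² = 49. Distance² from centre to line = (−21)²/5 = 441/5.
Since d² > r², the line lies outside the circle.

0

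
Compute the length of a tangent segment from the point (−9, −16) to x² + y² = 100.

With centre O = (0, 0), |OP|² = 337 and r² = 100.
By the tangent–radius right angle, tangent length = √(|PO|² − r²) = √237.

√237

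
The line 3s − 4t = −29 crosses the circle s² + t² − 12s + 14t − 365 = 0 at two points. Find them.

(−15, −4) and (9, 14)

Substitute t = (29 + 3s)/4:
25s² + 150s − 3375 = 0  ⟹  s² + 6s − 135 = 0
s = 9 or s = −15, giving (9, 14) and (−15, −4).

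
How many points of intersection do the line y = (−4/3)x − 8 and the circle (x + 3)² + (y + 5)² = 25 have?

d² = (4·(−3) + 3·(−5) − (−24))²/25 = 9/25; r² = 25.
Since d² < r², the line cuts the circle twice.

2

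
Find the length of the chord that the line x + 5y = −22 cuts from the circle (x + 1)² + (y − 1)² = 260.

From the line, y = (−22 − x)/5. Substituting:
26x² + 104x − 5746 = 0  ⟹  x² + 4x − 221 = 0
x = 13 or x = −17, giving (13, −7) and (−17, −1).
|(13, −7) − (−17, −1)| = √((30)² + (−6)²) = 6√26.

6√26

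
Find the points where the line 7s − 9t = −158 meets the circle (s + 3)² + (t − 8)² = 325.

(−20, 2) and (7, 23)

From the line, t = (158 + 7s)/9. Substituting:
130s² + 1690s − 18200 = 0  ⟹  s² + 13s − 140 = 0
s = 7 or s = −20, giving (7, 23) and (−20, 2).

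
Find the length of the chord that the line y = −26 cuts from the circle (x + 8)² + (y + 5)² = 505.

Centre (−8, −5), r² = 505. Perpendicular distance d from centre to line = |21| / √1 = 21.
Chord = 2√(r² − d²) = 2·√(64) = 16.

16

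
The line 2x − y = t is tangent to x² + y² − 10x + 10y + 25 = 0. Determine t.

t = 15 ± 5√5

For a tangent, require d(centre, line) = r = 5.
|2·5 − 1·(−5) − t| / √5 = 5
|t − (15)| = 5√5.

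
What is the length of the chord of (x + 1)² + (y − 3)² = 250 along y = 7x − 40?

The distance from (−1, 3) to the line is 50/√50, and r² = 250.
Chord = 2√(r² − d²) = 2·√(200) = 20√2.

20√2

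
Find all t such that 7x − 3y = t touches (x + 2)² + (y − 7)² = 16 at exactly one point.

t = −35 ± 4√58

Tangency holds when the distance from the centre (−2, 7) to the line equals the radius 4:
|7·(−2) − 3·7 − t| / √58 = 4
|t − (−35)| = 4√58.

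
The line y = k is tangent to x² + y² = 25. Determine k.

Tangency holds when the distance from the centre (0, 0) to the line equals the radius 5:
|0·0 + 1·0 − k| / √1 = 5
|k| = 5, so k = 5 or k = −5.

k = −5 or k = 5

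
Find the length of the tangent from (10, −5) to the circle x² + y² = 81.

Centre (0, 0), r² = 81. |PO|² = (10)² + (−5)² = 125.
By the tangent–radius right angle, tangent length = √(|PO|² − r²) = √44 = 2√11.

2√11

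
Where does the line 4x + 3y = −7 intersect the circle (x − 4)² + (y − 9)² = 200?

(−10, 11) and (2, −5)

Substitute y = (−7 − 4x)/3:
25x² + 200x − 500 = 0  ⟹  x² + 8x − 20 = 0
x = 2 or x = −10, giving (2, −5) and (−10, 11).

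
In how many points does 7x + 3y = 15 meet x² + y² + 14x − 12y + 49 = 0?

Substituting the line into the circle gives 58x² + 168x + 126 = 0.
Δ = 28224 − 29232 = −1008.
No real roots: the line does not meet the circle.

0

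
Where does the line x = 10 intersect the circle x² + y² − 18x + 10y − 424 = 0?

The line gives x = 10. Substituting into the circle:
y² + 10y − 504 = 0
y = 18 or y = −28, giving (10, 18) and (10, −28).

(10, −28) and (10, 18)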